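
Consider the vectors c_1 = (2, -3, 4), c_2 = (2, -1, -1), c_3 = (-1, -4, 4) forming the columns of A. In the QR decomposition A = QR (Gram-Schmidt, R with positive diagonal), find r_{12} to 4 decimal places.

c_1 = (2, -3, 4); ‖c_1‖ = 5.3852, so q_1 = (0.3714, -0.5571, 0.7428).
r_{12} = q_1·c_2 = 0.5571.

r_{12} = 0.5571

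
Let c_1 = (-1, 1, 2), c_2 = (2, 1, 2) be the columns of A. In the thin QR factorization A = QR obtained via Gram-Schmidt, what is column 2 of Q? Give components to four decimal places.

c_1 = (-1, 1, 2); ‖c_1‖ = 2.4495, so q_1 = (-0.4082, 0.4082, 0.8165).
q_1·c_2 = (-0.4082)·2 + 0.4082·1 + 0.8165·2 = 1.2247.
u_2 = c_2 − 1.2247·q_1 = (2.5000, 0.5000, 1.0000).
‖u_2‖ = 2.7386, so q_2 = (0.9129, 0.1826, 0.3651).

q_2 = (0.9129, 0.1826, 0.3651)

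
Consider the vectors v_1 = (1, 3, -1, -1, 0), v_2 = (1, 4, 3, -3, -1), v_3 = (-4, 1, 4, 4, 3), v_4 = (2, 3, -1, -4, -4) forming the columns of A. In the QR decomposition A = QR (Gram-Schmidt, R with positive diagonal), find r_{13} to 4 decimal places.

r_{13} = -2.5981

v_1 = (1, 3, -1, -1, 0); ‖v_1‖ = 3.4641, so e_1 = (0.2887, 0.8660, -0.2887, -0.2887, 0.0000).
r_{13} = e_1·v_3 = -2.5981.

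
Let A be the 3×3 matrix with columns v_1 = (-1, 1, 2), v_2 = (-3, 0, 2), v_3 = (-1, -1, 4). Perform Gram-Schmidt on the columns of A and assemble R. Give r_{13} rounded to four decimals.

v_1 = (-1, 1, 2); ‖v_1‖ = 2.4495, so q_1 = (-0.4082, 0.4082, 0.8165).
r_{13} = q_1·v_3 = 3.2660.

r_{13} = 3.2660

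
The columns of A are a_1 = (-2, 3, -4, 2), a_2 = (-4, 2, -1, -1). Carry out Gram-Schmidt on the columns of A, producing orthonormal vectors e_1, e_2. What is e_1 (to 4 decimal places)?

e_1 = (-0.3482, 0.5222, -0.6963, 0.3482)

a_1 = (-2, 3, -4, 2); ‖a_1‖ = 5.7446, so e_1 = (-0.3482, 0.5222, -0.6963, 0.3482).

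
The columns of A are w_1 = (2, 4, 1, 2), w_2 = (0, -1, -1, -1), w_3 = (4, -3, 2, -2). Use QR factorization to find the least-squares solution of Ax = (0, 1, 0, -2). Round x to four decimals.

e_1 = w_1/‖w_1‖ = (2, 4, 1, 2)/5.0000 = (0.4000, 0.8000, 0.2000, 0.4000).
r_{12} = e_1·w_2 = -1.4000.
u_2 = w_2 + 1.4000·e_1 = (0.5600, 0.1200, -0.7200, -0.4400).
‖u_2‖ = 1.0198, so e_2 = (0.5491, 0.1177, -0.7060, -0.4315).
r_{13} = e_1·w_3 = -1.2000; r_{23} = e_2·w_3 = 1.2944.
u_3 = w_3 + 1.2000·e_1 − 1.2944·e_2 = (3.7692, -2.1923, 3.1538, -0.9615).
‖u_3‖ = 5.4667, so e_3 = (0.6895, -0.4010, 0.5769, -0.1759).
Qᵀb = (0.0000, 0.9806, -0.0492).
Back-substitute: x_3 = -0.0492/5.4667 = -0.0090.
x_2 = (0.9806 − 1.2944·(-0.0090))/1.0198 = 0.9730.
x_1 = (0.0000 + 1.4000·0.9730 + 1.2000·(-0.0090))/5.0000 = 0.2703.

x = (0.2703, 0.9730, -0.0090)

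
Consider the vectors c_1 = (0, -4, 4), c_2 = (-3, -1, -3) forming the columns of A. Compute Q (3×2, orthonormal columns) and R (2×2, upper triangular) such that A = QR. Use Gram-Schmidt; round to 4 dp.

Q = [[0.0000, -0.7276], [-0.7071, -0.4851], [0.7071, -0.4851]], R = [[5.6569, -1.4142], [0.0000, 4.1231]]

c_1 = (0, -4, 4); ‖c_1‖ = 5.6569, so e_1 = (0.0000, -0.7071, 0.7071).
e_1·c_2 = 0.0000·(-3) + (-0.7071)·(-1) + 0.7071·(-3) = -1.4142.
u_2 = c_2 + 1.4142·e_1 = (-3.0000, -2.0000, -2.0000).
‖u_2‖ = 4.1231, so e_2 = (-0.7276, -0.4851, -0.4851).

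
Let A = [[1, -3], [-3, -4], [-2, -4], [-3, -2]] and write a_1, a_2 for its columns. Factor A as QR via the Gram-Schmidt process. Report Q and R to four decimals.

Q = [[0.2085, -0.8528], [-0.6255, -0.2132], [-0.4170, -0.4264], [-0.6255, 0.2132]], R = [[4.7958, 4.7958], [0.0000, 4.6904]]

q_1 = a_1/‖a_1‖ = (1, -3, -2, -3)/4.7958 = (0.2085, -0.6255, -0.4170, -0.6255).
r_{12} = q_1·a_2 = 4.7958.
u_2 = a_2 − 4.7958·q_1 = (-4.0000, -1.0000, -2.0000, 1.0000).
‖u_2‖ = 4.6904, so q_2 = (-0.8528, -0.2132, -0.4264, 0.2132).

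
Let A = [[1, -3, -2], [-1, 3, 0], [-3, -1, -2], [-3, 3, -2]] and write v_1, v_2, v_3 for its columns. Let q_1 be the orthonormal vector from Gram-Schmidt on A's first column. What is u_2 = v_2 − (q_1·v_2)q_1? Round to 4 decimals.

u_2 = (-2.4000, 2.4000, -2.8000, 1.2000)

v_1 = (1, -1, -3, -3); ‖v_1‖ = 4.4721, so q_1 = (0.2236, -0.2236, -0.6708, -0.6708).
q_1·v_2 = 0.2236·(-3) + (-0.2236)·3 + (-0.6708)·(-1) + (-0.6708)·3 = -2.6833.
u_2 = v_2 + 2.6833·q_1 = (-2.4000, 2.4000, -2.8000, 1.2000).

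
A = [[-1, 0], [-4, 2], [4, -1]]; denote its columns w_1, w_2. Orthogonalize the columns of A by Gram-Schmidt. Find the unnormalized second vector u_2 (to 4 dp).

w_1 = (-1, -4, 4); ‖w_1‖ = 5.7446, so q_1 = (-0.1741, -0.6963, 0.6963).
q_1·w_2 = (-0.1741)·0 + (-0.6963)·2 + 0.6963·(-1) = -2.0889.
u_2 = w_2 + 2.0889·q_1 = (-0.3636, 0.5455, 0.4545).

u_2 = (-0.3636, 0.5455, 0.4545)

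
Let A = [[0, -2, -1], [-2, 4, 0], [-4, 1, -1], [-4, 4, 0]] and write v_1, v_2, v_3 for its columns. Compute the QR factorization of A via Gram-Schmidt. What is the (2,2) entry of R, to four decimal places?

v_1 = (0, -2, -4, -4); ‖v_1‖ = 6.0000, so q_1 = (0.0000, -0.3333, -0.6667, -0.6667).
q_1·v_2 = 0.0000·(-2) + (-0.3333)·4 + (-0.6667)·1 + (-0.6667)·4 = -4.6667.
u_2 = v_2 + 4.6667·q_1 = (-2.0000, 2.4444, -2.1111, 0.8889).
r_{22} = ‖u_2‖ = 3.9016.

r_{22} = 3.9016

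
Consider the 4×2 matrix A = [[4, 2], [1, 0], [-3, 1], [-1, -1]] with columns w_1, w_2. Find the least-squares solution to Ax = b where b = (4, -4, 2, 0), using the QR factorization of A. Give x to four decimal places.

x = (-0.1905, 1.8571)

e_1 = w_1/‖w_1‖ = (4, 1, -3, -1)/5.1962 = (0.7698, 0.1925, -0.5774, -0.1925).
r_{12} = e_1·w_2 = 1.1547.
u_2 = w_2 − 1.1547·e_1 = (1.1111, -0.2222, 1.6667, -0.7778).
‖u_2‖ = 2.1602, so e_2 = (0.5143, -0.1029, 0.7715, -0.3600).
Qᵀb = (1.1547, 4.0119).
Back-substitute: x_2 = 4.0119/2.1602 = 1.8571.
x_1 = (1.1547 − 1.1547·1.8571)/5.1962 = -0.1905.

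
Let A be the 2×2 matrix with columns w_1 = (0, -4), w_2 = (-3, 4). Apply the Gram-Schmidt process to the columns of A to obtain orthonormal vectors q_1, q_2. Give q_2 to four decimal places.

q_2 = (-1.0000, 0.0000)

w_1 = (0, -4); ‖w_1‖ = 4.0000, so q_1 = (0.0000, -1.0000).
q_1·w_2 = 0.0000·(-3) + (-1.0000)·4 = -4.0000.
u_2 = w_2 + 4.0000·q_1 = (-3.0000, 0.0000).
‖u_2‖ = 3.0000, so q_2 = (-1.0000, 0.0000).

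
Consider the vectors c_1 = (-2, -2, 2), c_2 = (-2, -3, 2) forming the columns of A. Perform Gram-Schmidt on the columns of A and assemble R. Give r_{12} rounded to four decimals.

c_1 = (-2, -2, 2); ‖c_1‖ = 3.4641, so q_1 = (-0.5774, -0.5774, 0.5774).
r_{12} = q_1·c_2 = 4.0415.

r_{12} = 4.0415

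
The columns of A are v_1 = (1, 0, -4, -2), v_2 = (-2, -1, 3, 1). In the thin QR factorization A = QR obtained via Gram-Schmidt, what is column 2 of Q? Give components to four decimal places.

e_1 = v_1/‖v_1‖ = (1, 0, -4, -2)/4.5826 = (0.2182, 0.0000, -0.8729, -0.4364).
r_{12} = e_1·v_2 = -3.4915.
u_2 = v_2 + 3.4915·e_1 = (-1.2381, -1.0000, -0.0476, -0.5238).
‖u_2‖ = 1.6762, so e_2 = (-0.7386, -0.5966, -0.0284, -0.3125).

e_2 = (-0.7386, -0.5966, -0.0284, -0.3125)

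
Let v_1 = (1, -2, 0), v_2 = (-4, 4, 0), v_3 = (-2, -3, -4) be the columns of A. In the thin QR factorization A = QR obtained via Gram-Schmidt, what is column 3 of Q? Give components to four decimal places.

v_1 = (1, -2, 0); ‖v_1‖ = 2.2361, so e_1 = (0.4472, -0.8944, 0.0000).
e_1·v_2 = 0.4472·(-4) + (-0.8944)·4 + 0.0000·0 = -5.3666.
u_2 = v_2 + 5.3666·e_1 = (-1.6000, -0.8000, 0.0000).
‖u_2‖ = 1.7889, so e_2 = (-0.8944, -0.4472, 0.0000).
e_1·v_3 = 0.4472·(-2) + (-0.8944)·(-3) + 0.0000·(-4) = 1.7889; e_2·v_3 = (-0.8944)·(-2) + (-0.4472)·(-3) + 0.0000·(-4) = 3.1305.
u_3 = v_3 − 1.7889·e_1 − 3.1305·e_2 = (0.0000, 0.0000, -4.0000).
‖u_3‖ = 4.0000, so e_3 = (0.0000, 0.0000, -1.0000).

e_3 = (0.0000, 0.0000, -1.0000)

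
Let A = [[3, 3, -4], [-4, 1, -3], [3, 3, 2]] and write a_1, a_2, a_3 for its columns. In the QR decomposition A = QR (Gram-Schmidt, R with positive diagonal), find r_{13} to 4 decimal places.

r_{13} = 1.0290

a_1 = (3, -4, 3); ‖a_1‖ = 5.8310, so e_1 = (0.5145, -0.6860, 0.5145).
r_{13} = e_1·a_3 = 1.0290.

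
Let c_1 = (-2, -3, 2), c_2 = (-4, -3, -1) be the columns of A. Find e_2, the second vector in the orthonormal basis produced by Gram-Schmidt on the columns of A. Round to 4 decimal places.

e_2 = (-0.6256, -0.0988, -0.7738)

c_1 = (-2, -3, 2); ‖c_1‖ = 4.1231, so e_1 = (-0.4851, -0.7276, 0.4851).
e_1·c_2 = (-0.4851)·(-4) + (-0.7276)·(-3) + 0.4851·(-1) = 3.6380.
u_2 = c_2 − 3.6380·e_1 = (-2.2353, -0.3529, -2.7647).
‖u_2‖ = 3.5728, so e_2 = (-0.6256, -0.0988, -0.7738).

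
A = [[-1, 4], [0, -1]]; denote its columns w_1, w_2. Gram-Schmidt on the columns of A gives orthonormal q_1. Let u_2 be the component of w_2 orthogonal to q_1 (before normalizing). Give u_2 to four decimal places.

w_1 = (-1, 0); ‖w_1‖ = 1.0000, so q_1 = (-1.0000, 0.0000).
q_1·w_2 = (-1.0000)·4 + 0.0000·(-1) = -4.0000.
u_2 = w_2 + 4.0000·q_1 = (0.0000, -1.0000).

u_2 = (0.0000, -1.0000)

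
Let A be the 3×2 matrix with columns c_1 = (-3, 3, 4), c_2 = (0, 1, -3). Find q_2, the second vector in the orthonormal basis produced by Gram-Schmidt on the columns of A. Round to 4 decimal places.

q_1 = c_1/‖c_1‖ = (-3, 3, 4)/5.8310 = (-0.5145, 0.5145, 0.6860).
r_{12} = q_1·c_2 = -1.5435.
u_2 = c_2 + 1.5435·q_1 = (-0.7941, 1.7941, -1.9412).
‖u_2‖ = 2.7600, so q_2 = (-0.2877, 0.6500, -0.7033).

q_2 = (-0.2877, 0.6500, -0.7033)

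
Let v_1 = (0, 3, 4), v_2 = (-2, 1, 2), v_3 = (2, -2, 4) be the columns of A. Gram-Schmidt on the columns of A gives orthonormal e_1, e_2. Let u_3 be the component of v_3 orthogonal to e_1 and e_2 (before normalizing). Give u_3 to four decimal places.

u_3 = (0.8462, -3.3846, 2.5385)

v_1 = (0, 3, 4); ‖v_1‖ = 5.0000, so e_1 = (0.0000, 0.6000, 0.8000).
e_1·v_2 = 0.0000·(-2) + 0.6000·1 + 0.8000·2 = 2.2000.
u_2 = v_2 − 2.2000·e_1 = (-2.0000, -0.3200, 0.2400).
‖u_2‖ = 2.0396, so e_2 = (-0.9806, -0.1569, 0.1177).
e_1·v_3 = 0.0000·2 + 0.6000·(-2) + 0.8000·4 = 2.0000; e_2·v_3 = (-0.9806)·2 + (-0.1569)·(-2) + 0.1177·4 = -1.1767.
u_3 = v_3 − 2.0000·e_1 + 1.1767·e_2 = (0.8462, -3.3846, 2.5385).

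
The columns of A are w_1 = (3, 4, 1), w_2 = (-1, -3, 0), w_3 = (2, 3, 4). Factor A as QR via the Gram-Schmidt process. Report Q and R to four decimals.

w_1 = (3, 4, 1); ‖w_1‖ = 5.0990, so e_1 = (0.5883, 0.7845, 0.1961).
e_1·w_2 = 0.5883·(-1) + 0.7845·(-3) + 0.1961·0 = -2.9417.
u_2 = w_2 + 2.9417·e_1 = (0.7308, -0.6923, 0.5769).
‖u_2‖ = 1.1602, so e_2 = (0.6298, -0.5967, 0.4972).
e_1·w_3 = 0.5883·2 + 0.7845·3 + 0.1961·4 = 4.3146; e_2·w_3 = 0.6298·2 + (-0.5967)·3 + 0.4972·4 = 1.4586.
u_3 = w_3 − 4.3146·e_1 − 1.4586·e_2 = (-1.4571, 0.4857, 2.4286).
‖u_3‖ = 2.8735, so e_3 = (-0.5071, 0.1690, 0.8452).

Q = [[0.5883, 0.6298, -0.5071], [0.7845, -0.5967, 0.1690], [0.1961, 0.4972, 0.8452]], R = [[5.0990, -2.9417, 4.3146], [0.0000, 1.1602, 1.4586], [0.0000, 0.0000, 2.8735]]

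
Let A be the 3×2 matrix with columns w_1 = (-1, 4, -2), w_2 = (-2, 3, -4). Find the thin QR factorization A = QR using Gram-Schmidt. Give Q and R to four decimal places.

w_1 = (-1, 4, -2); ‖w_1‖ = 4.5826, so q_1 = (-0.2182, 0.8729, -0.4364).
q_1·w_2 = (-0.2182)·(-2) + 0.8729·3 + (-0.4364)·(-4) = 4.8008.
u_2 = w_2 − 4.8008·q_1 = (-0.9524, -1.1905, -1.9048).
‖u_2‖ = 2.4398, so q_2 = (-0.3904, -0.4880, -0.7807).

Q = [[-0.2182, -0.3904], [0.8729, -0.4880], [-0.4364, -0.7807]], R = [[4.5826, 4.8008], [0.0000, 2.4398]]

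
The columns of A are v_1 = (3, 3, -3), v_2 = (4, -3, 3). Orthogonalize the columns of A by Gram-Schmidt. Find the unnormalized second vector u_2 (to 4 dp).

q_1 = v_1/‖v_1‖ = (3, 3, -3)/5.1962 = (0.5774, 0.5774, -0.5774).
r_{12} = q_1·v_2 = -1.1547.
u_2 = v_2 + 1.1547·q_1 = (4.6667, -2.3333, 2.3333).

u_2 = (4.6667, -2.3333, 2.3333)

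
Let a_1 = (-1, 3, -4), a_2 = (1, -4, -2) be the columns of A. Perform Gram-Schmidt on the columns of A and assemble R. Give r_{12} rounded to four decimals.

a_1 = (-1, 3, -4); ‖a_1‖ = 5.0990, so q_1 = (-0.1961, 0.5883, -0.7845).
r_{12} = q_1·a_2 = -0.9806.

r_{12} = -0.9806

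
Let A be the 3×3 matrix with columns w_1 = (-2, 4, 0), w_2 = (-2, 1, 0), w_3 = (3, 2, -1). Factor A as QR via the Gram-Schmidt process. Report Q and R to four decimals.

Q = [[-0.4472, -0.8944, 0.0000], [0.8944, -0.4472, 0.0000], [0.0000, 0.0000, -1.0000]], R = [[4.4721, 1.7889, 0.4472], [0.0000, 1.3416, -3.5777], [0.0000, 0.0000, 1.0000]]

e_1 = w_1/‖w_1‖ = (-2, 4, 0)/4.4721 = (-0.4472, 0.8944, 0.0000).
r_{12} = e_1·w_2 = 1.7889.
u_2 = w_2 − 1.7889·e_1 = (-1.2000, -0.6000, 0.0000).
‖u_2‖ = 1.3416, so e_2 = (-0.8944, -0.4472, 0.0000).
r_{13} = e_1·w_3 = 0.4472; r_{23} = e_2·w_3 = -3.5777.
u_3 = w_3 − 0.4472·e_1 + 3.5777·e_2 = (0.0000, 0.0000, -1.0000).
‖u_3‖ = 1.0000, so e_3 = (0.0000, 0.0000, -1.0000).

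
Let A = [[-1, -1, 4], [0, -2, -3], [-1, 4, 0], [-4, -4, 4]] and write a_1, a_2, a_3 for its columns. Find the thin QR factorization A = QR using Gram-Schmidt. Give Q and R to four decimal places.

a_1 = (-1, 0, -1, -4); ‖a_1‖ = 4.2426, so e_1 = (-0.2357, 0.0000, -0.2357, -0.9428).
e_1·a_2 = (-0.2357)·(-1) + 0.0000·(-2) + (-0.2357)·4 + (-0.9428)·(-4) = 3.0641.
u_2 = a_2 − 3.0641·e_1 = (-0.2778, -2.0000, 4.7222, -1.1111).
‖u_2‖ = 5.2546, so e_2 = (-0.0529, -0.3806, 0.8987, -0.2115).
e_1·a_3 = (-0.2357)·4 + 0.0000·(-3) + (-0.2357)·0 + (-0.9428)·4 = -4.7140; e_2·a_3 = (-0.0529)·4 + (-0.3806)·(-3) + 0.8987·0 + (-0.2115)·4 = 0.0846.
u_3 = a_3 + 4.7140·e_1 − 0.0846·e_2 = (2.8934, -2.9678, -1.1871, -0.4266).
‖u_3‖ = 4.3325, so e_3 = (0.6678, -0.6850, -0.2740, -0.0985).

Q = [[-0.2357, -0.0529, 0.6678], [0.0000, -0.3806, -0.6850], [-0.2357, 0.8987, -0.2740], [-0.9428, -0.2115, -0.0985]], R = [[4.2426, 3.0641, -4.7140], [0.0000, 5.2546, 0.0846], [0.0000, 0.0000, 4.3325]]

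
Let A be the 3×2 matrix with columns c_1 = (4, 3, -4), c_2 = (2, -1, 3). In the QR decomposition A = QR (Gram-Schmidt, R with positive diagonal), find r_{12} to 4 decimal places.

c_1 = (4, 3, -4); ‖c_1‖ = 6.4031, so e_1 = (0.6247, 0.4685, -0.6247).
r_{12} = e_1·c_2 = -1.0932.

r_{12} = -1.0932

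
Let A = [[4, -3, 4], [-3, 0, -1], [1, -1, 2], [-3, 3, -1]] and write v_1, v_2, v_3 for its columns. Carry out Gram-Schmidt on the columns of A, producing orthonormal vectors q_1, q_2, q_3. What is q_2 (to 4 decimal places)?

q_1 = v_1/‖v_1‖ = (4, -3, 1, -3)/5.9161 = (0.6761, -0.5071, 0.1690, -0.5071).
r_{12} = q_1·v_2 = -3.7187.
u_2 = v_2 + 3.7187·q_1 = (-0.4857, -1.8857, -0.3714, 1.1143).
‖u_2‖ = 2.2741, so q_2 = (-0.2136, -0.8292, -0.1633, 0.4900).

q_2 = (-0.2136, -0.8292, -0.1633, 0.4900)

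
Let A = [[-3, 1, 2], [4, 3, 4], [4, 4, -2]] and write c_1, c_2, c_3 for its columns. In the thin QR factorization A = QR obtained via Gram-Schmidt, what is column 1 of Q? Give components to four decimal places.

q_1 = (-0.4685, 0.6247, 0.6247)

c_1 = (-3, 4, 4); ‖c_1‖ = 6.4031, so q_1 = (-0.4685, 0.6247, 0.6247).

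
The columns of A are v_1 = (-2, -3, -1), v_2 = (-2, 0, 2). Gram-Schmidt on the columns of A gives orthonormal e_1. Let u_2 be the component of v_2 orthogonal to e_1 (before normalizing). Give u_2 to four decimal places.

e_1 = v_1/‖v_1‖ = (-2, -3, -1)/3.7417 = (-0.5345, -0.8018, -0.2673).
r_{12} = e_1·v_2 = 0.5345.
u_2 = v_2 − 0.5345·e_1 = (-1.7143, 0.4286, 2.1429).

u_2 = (-1.7143, 0.4286, 2.1429)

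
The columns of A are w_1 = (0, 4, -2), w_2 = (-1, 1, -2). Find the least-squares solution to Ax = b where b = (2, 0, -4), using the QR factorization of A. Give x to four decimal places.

x = (0.0000, 1.0000)

e_1 = w_1/‖w_1‖ = (0, 4, -2)/4.4721 = (0.0000, 0.8944, -0.4472).
r_{12} = e_1·w_2 = 1.7889.
u_2 = w_2 − 1.7889·e_1 = (-1.0000, -0.6000, -1.2000).
‖u_2‖ = 1.6733, so e_2 = (-0.5976, -0.3586, -0.7171).
Qᵀb = (1.7889, 1.6733).
Back-substitute: x_2 = 1.6733/1.6733 = 1.0000.
x_1 = (1.7889 − 1.7889·1.0000)/4.4721 = 0.0000.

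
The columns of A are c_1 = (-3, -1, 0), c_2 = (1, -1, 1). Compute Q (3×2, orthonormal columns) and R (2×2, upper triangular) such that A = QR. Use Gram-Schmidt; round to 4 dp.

c_1 = (-3, -1, 0); ‖c_1‖ = 3.1623, so e_1 = (-0.9487, -0.3162, 0.0000).
e_1·c_2 = (-0.9487)·1 + (-0.3162)·(-1) + 0.0000·1 = -0.6325.
u_2 = c_2 + 0.6325·e_1 = (0.4000, -1.2000, 1.0000).
‖u_2‖ = 1.6125, so e_2 = (0.2481, -0.7442, 0.6202).

Q = [[-0.9487, 0.2481], [-0.3162, -0.7442], [0.0000, 0.6202]], R = [[3.1623, -0.6325], [0.0000, 1.6125]]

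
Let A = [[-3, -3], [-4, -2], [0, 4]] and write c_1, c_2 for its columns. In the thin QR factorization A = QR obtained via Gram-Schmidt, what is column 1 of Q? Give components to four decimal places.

q_1 = (-0.6000, -0.8000, 0.0000)

c_1 = (-3, -4, 0); ‖c_1‖ = 5.0000, so q_1 = (-0.6000, -0.8000, 0.0000).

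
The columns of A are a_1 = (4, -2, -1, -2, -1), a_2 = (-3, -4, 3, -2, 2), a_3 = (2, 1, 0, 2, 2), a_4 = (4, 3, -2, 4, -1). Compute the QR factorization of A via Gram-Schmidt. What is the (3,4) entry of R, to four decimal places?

r_{34} = 2.3037

q_1 = a_1/‖a_1‖ = (4, -2, -1, -2, -1)/5.0990 = (0.7845, -0.3922, -0.1961, -0.3922, -0.1961).
r_{12} = q_1·a_2 = -0.9806.
u_2 = a_2 + 0.9806·q_1 = (-2.2308, -4.3846, 2.8077, -2.3846, 1.8077).
‖u_2‖ = 6.4061, so q_2 = (-0.3482, -0.6844, 0.4383, -0.3722, 0.2822).
r_{13} = q_1·a_3 = 0.0000; r_{23} = q_2·a_3 = -1.5610.
u_3 = a_3 + 0.0000·q_1 + 1.5610·q_2 = (1.4564, -0.0684, 0.6842, 1.4189, 2.4405).
‖u_3‖ = 3.2501, so q_3 = (0.4481, -0.0211, 0.2105, 0.4366, 0.7509).
r_{34} = q_3·a_4 = 2.3037.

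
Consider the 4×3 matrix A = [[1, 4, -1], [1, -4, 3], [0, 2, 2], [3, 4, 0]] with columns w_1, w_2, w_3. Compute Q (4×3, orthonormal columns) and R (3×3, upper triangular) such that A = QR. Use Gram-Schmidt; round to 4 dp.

Q = [[0.3015, 0.4664, -0.0418], [0.3015, -0.8161, 0.3308], [0.0000, 0.3206, 0.9378], [0.9045, 0.1166, -0.0964]], R = [[3.3166, 3.6181, 0.6030], [0.0000, 6.2377, -2.2736], [0.0000, 0.0000, 2.9099]]

w_1 = (1, 1, 0, 3); ‖w_1‖ = 3.3166, so q_1 = (0.3015, 0.3015, 0.0000, 0.9045).
q_1·w_2 = 0.3015·4 + 0.3015·(-4) + 0.0000·2 + 0.9045·4 = 3.6181.
u_2 = w_2 − 3.6181·q_1 = (2.9091, -5.0909, 2.0000, 0.7273).
‖u_2‖ = 6.2377, so q_2 = (0.4664, -0.8161, 0.3206, 0.1166).
q_1·w_3 = 0.3015·(-1) + 0.3015·3 + 0.0000·2 + 0.9045·0 = 0.6030; q_2·w_3 = 0.4664·(-1) + (-0.8161)·3 + 0.3206·2 + 0.1166·0 = -2.2736.
u_3 = w_3 − 0.6030·q_1 + 2.2736·q_2 = (-0.1215, 0.9626, 2.7290, -0.2804).
‖u_3‖ = 2.9099, so q_3 = (-0.0418, 0.3308, 0.9378, -0.0964).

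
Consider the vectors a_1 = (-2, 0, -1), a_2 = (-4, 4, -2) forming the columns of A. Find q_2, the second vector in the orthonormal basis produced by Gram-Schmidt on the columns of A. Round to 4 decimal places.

q_1 = a_1/‖a_1‖ = (-2, 0, -1)/2.2361 = (-0.8944, 0.0000, -0.4472).
r_{12} = q_1·a_2 = 4.4721.
u_2 = a_2 − 4.4721·q_1 = (0.0000, 4.0000, 0.0000).
‖u_2‖ = 4.0000, so q_2 = (0.0000, 1.0000, 0.0000).

q_2 = (0.0000, 1.0000, 0.0000)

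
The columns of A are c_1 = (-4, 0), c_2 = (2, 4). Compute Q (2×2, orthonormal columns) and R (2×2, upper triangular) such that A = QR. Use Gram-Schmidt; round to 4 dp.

Q = [[-1.0000, 0.0000], [0.0000, 1.0000]], R = [[4.0000, -2.0000], [0.0000, 4.0000]]

e_1 = c_1/‖c_1‖ = (-4, 0)/4.0000 = (-1.0000, 0.0000).
r_{12} = e_1·c_2 = -2.0000.
u_2 = c_2 + 2.0000·e_1 = (0.0000, 4.0000).
‖u_2‖ = 4.0000, so e_2 = (0.0000, 1.0000).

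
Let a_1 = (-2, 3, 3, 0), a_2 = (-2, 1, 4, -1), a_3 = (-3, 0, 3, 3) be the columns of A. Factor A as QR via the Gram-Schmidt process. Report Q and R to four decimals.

e_1 = a_1/‖a_1‖ = (-2, 3, 3, 0)/4.6904 = (-0.4264, 0.6396, 0.6396, 0.0000).
r_{12} = e_1·a_2 = 4.0508.
u_2 = a_2 − 4.0508·e_1 = (-0.2727, -1.5909, 1.4091, -1.0000).
‖u_2‖ = 2.3645, so e_2 = (-0.1153, -0.6728, 0.5959, -0.4229).
r_{13} = e_1·a_3 = 3.1980; r_{23} = e_2·a_3 = 0.8651.
u_3 = a_3 − 3.1980·e_1 − 0.8651·e_2 = (-1.5366, -1.4634, 0.4390, 3.3659).
‖u_3‖ = 4.0030, so e_3 = (-0.3839, -0.3656, 0.1097, 0.8408).

Q = [[-0.4264, -0.1153, -0.3839], [0.6396, -0.6728, -0.3656], [0.6396, 0.5959, 0.1097], [0.0000, -0.4229, 0.8408]], R = [[4.6904, 4.0508, 3.1980], [0.0000, 2.3645, 0.8651], [0.0000, 0.0000, 4.0030]]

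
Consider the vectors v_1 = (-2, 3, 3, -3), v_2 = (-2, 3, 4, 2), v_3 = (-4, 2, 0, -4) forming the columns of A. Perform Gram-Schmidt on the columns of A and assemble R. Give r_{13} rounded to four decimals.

r_{13} = 4.6697

v_1 = (-2, 3, 3, -3); ‖v_1‖ = 5.5678, so e_1 = (-0.3592, 0.5388, 0.5388, -0.5388).
r_{13} = e_1·v_3 = 4.6697.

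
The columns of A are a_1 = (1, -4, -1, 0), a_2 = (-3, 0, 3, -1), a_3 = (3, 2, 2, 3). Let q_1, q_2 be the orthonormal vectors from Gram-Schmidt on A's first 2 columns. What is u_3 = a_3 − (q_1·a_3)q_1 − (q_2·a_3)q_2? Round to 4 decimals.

u_3 = (2.0817, -0.2092, 2.9183, 2.5098)

a_1 = (1, -4, -1, 0); ‖a_1‖ = 4.2426, so q_1 = (0.2357, -0.9428, -0.2357, 0.0000).
q_1·a_2 = 0.2357·(-3) + (-0.9428)·0 + (-0.2357)·3 + 0.0000·(-1) = -1.4142.
u_2 = a_2 + 1.4142·q_1 = (-2.6667, -1.3333, 2.6667, -1.0000).
‖u_2‖ = 4.1231, so q_2 = (-0.6468, -0.3234, 0.6468, -0.2425).
q_1·a_3 = 0.2357·3 + (-0.9428)·2 + (-0.2357)·2 + 0.0000·3 = -1.6499; q_2·a_3 = (-0.6468)·3 + (-0.3234)·2 + 0.6468·2 + (-0.2425)·3 = -2.0211.
u_3 = a_3 + 1.6499·q_1 + 2.0211·q_2 = (2.0817, -0.2092, 2.9183, 2.5098).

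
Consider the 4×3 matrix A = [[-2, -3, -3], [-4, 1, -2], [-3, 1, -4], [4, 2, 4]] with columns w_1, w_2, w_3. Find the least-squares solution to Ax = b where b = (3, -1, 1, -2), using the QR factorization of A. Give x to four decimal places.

e_1 = w_1/‖w_1‖ = (-2, -4, -3, 4)/6.7082 = (-0.2981, -0.5963, -0.4472, 0.5963).
r_{12} = e_1·w_2 = 1.0435.
u_2 = w_2 − 1.0435·e_1 = (-2.6889, 1.6222, 1.4667, 1.3778).
‖u_2‖ = 3.7298, so e_2 = (-0.7209, 0.4349, 0.3932, 0.3694).
r_{13} = e_1·w_3 = 6.2610; r_{23} = e_2·w_3 = 1.1976.
u_3 = w_3 − 6.2610·e_1 − 1.1976·e_2 = (-0.2700, 1.2125, -1.6709, -0.1757).
‖u_3‖ = 2.0895, so e_3 = (-0.1292, 0.5803, -0.7997, -0.0841).
Qᵀb = (-1.9379, -2.9433, -1.5994).
Back-substitute: x_3 = -1.5994/2.0895 = -0.7655.
x_2 = (-2.9433 − 1.1976·(-0.7655))/3.7298 = -0.5434.
x_1 = (-1.9379 − 1.0435·(-0.5434) − 6.2610·(-0.7655))/6.7082 = 0.5101.

x = (0.5101, -0.5434, -0.7655)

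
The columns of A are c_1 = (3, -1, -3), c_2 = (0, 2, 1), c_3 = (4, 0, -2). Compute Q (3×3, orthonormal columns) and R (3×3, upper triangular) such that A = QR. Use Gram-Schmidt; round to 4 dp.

Q = [[0.6882, 0.4113, 0.5976], [-0.2294, 0.9049, -0.3586], [-0.6882, 0.1097, 0.7171]], R = [[4.3589, -1.1471, 4.1295], [0.0000, 1.9194, 1.4259], [0.0000, 0.0000, 0.9562]]

c_1 = (3, -1, -3); ‖c_1‖ = 4.3589, so q_1 = (0.6882, -0.2294, -0.6882).
q_1·c_2 = 0.6882·0 + (-0.2294)·2 + (-0.6882)·1 = -1.1471.
u_2 = c_2 + 1.1471·q_1 = (0.7895, 1.7368, 0.2105).
‖u_2‖ = 1.9194, so q_2 = (0.4113, 0.9049, 0.1097).
q_1·c_3 = 0.6882·4 + (-0.2294)·0 + (-0.6882)·(-2) = 4.1295; q_2·c_3 = 0.4113·4 + 0.9049·0 + 0.1097·(-2) = 1.4259.
u_3 = c_3 − 4.1295·q_1 − 1.4259·q_2 = (0.5714, -0.3429, 0.6857).
‖u_3‖ = 0.9562, so q_3 = (0.5976, -0.3586, 0.7171).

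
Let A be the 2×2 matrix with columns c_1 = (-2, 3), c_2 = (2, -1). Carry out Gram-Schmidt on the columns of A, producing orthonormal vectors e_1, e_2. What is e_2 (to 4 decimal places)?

e_2 = (0.8321, 0.5547)

c_1 = (-2, 3); ‖c_1‖ = 3.6056, so e_1 = (-0.5547, 0.8321).
e_1·c_2 = (-0.5547)·2 + 0.8321·(-1) = -1.9415.
u_2 = c_2 + 1.9415·e_1 = (0.9231, 0.6154).
‖u_2‖ = 1.1094, so e_2 = (0.8321, 0.5547).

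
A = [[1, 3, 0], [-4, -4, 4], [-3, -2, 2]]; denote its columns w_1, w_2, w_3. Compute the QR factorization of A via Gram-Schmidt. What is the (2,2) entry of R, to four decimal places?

r_{22} = 2.2275

w_1 = (1, -4, -3); ‖w_1‖ = 5.0990, so q_1 = (0.1961, -0.7845, -0.5883).
q_1·w_2 = 0.1961·3 + (-0.7845)·(-4) + (-0.5883)·(-2) = 4.9029.
u_2 = w_2 − 4.9029·q_1 = (2.0385, -0.1538, 0.8846).
r_{22} = ‖u_2‖ = 2.2275.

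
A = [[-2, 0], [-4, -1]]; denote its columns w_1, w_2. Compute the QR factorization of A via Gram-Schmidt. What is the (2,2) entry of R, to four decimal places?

r_{22} = 0.4472

e_1 = w_1/‖w_1‖ = (-2, -4)/4.4721 = (-0.4472, -0.8944).
r_{12} = e_1·w_2 = 0.8944.
u_2 = w_2 − 0.8944·e_1 = (0.4000, -0.2000).
r_{22} = ‖u_2‖ = 0.4472.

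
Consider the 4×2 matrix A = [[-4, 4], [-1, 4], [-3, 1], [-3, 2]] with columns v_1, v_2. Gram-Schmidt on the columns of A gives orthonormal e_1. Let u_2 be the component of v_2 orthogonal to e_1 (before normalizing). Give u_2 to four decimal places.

u_2 = (0.6857, 3.1714, -1.4857, -0.4857)

v_1 = (-4, -1, -3, -3); ‖v_1‖ = 5.9161, so e_1 = (-0.6761, -0.1690, -0.5071, -0.5071).
e_1·v_2 = (-0.6761)·4 + (-0.1690)·4 + (-0.5071)·1 + (-0.5071)·2 = -4.9019.
u_2 = v_2 + 4.9019·e_1 = (0.6857, 3.1714, -1.4857, -0.4857).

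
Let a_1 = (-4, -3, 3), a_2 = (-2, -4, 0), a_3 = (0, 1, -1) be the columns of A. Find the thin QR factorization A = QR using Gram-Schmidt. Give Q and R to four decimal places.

e_1 = a_1/‖a_1‖ = (-4, -3, 3)/5.8310 = (-0.6860, -0.5145, 0.5145).
r_{12} = e_1·a_2 = 3.4300.
u_2 = a_2 − 3.4300·e_1 = (0.3529, -2.2353, -1.7647).
‖u_2‖ = 2.8697, so e_2 = (0.1230, -0.7789, -0.6149).
r_{13} = e_1·a_3 = -1.0290; r_{23} = e_2·a_3 = -0.1640.
u_3 = a_3 + 1.0290·e_1 + 0.1640·e_2 = (-0.6857, 0.3429, -0.5714).
‖u_3‖ = 0.9562, so e_3 = (-0.7171, 0.3586, -0.5976).

Q = [[-0.6860, 0.1230, -0.7171], [-0.5145, -0.7789, 0.3586], [0.5145, -0.6149, -0.5976]], R = [[5.8310, 3.4300, -1.0290], [0.0000, 2.8697, -0.1640], [0.0000, 0.0000, 0.9562]]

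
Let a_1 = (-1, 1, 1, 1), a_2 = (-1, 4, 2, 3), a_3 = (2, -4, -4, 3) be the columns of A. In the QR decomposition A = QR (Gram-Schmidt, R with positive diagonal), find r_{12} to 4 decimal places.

q_1 = a_1/‖a_1‖ = (-1, 1, 1, 1)/2.0000 = (-0.5000, 0.5000, 0.5000, 0.5000).
r_{12} = q_1·a_2 = 5.0000.

r_{12} = 5.0000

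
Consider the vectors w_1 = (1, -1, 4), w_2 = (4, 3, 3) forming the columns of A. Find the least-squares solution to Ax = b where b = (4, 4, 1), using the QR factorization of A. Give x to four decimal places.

w_1 = (1, -1, 4); ‖w_1‖ = 4.2426, so q_1 = (0.2357, -0.2357, 0.9428).
q_1·w_2 = 0.2357·4 + (-0.2357)·3 + 0.9428·3 = 3.0641.
u_2 = w_2 − 3.0641·q_1 = (3.2778, 3.7222, 0.1111).
‖u_2‖ = 4.9610, so q_2 = (0.6607, 0.7503, 0.0224).
Qᵀb = (0.9428, 5.6665).
Back-substitute: x_2 = 5.6665/4.9610 = 1.1422.
x_1 = (0.9428 − 3.0641·1.1422)/4.2426 = -0.6027.

x = (-0.6027, 1.1422)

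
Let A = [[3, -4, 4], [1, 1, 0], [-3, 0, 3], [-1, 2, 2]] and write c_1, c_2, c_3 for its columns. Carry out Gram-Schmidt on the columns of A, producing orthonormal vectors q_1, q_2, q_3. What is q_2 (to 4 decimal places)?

q_2 = (-0.5787, 0.4658, -0.5504, 0.3811)

c_1 = (3, 1, -3, -1); ‖c_1‖ = 4.4721, so q_1 = (0.6708, 0.2236, -0.6708, -0.2236).
q_1·c_2 = 0.6708·(-4) + 0.2236·1 + (-0.6708)·0 + (-0.2236)·2 = -2.9069.
u_2 = c_2 + 2.9069·q_1 = (-2.0500, 1.6500, -1.9500, 1.3500).
‖u_2‖ = 3.5426, so q_2 = (-0.5787, 0.4658, -0.5504, 0.3811).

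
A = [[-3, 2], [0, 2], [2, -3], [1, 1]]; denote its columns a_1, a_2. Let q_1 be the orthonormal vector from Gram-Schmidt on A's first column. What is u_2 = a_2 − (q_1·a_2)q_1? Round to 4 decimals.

a_1 = (-3, 0, 2, 1); ‖a_1‖ = 3.7417, so q_1 = (-0.8018, 0.0000, 0.5345, 0.2673).
q_1·a_2 = (-0.8018)·2 + 0.0000·2 + 0.5345·(-3) + 0.2673·1 = -2.9399.
u_2 = a_2 + 2.9399·q_1 = (-0.3571, 2.0000, -1.4286, 1.7857).

u_2 = (-0.3571, 2.0000, -1.4286, 1.7857)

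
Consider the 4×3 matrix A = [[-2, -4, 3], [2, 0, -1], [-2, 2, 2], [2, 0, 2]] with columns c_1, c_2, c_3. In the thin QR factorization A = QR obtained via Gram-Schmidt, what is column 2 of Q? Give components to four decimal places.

c_1 = (-2, 2, -2, 2); ‖c_1‖ = 4.0000, so e_1 = (-0.5000, 0.5000, -0.5000, 0.5000).
e_1·c_2 = (-0.5000)·(-4) + 0.5000·0 + (-0.5000)·2 + 0.5000·0 = 1.0000.
u_2 = c_2 − 1.0000·e_1 = (-3.5000, -0.5000, 2.5000, -0.5000).
‖u_2‖ = 4.3589, so e_2 = (-0.8030, -0.1147, 0.5735, -0.1147).

e_2 = (-0.8030, -0.1147, 0.5735, -0.1147)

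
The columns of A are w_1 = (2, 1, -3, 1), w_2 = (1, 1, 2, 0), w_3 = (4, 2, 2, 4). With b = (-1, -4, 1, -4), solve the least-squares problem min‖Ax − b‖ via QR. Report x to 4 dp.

x = (-0.4475, 0.3607, -0.6507)

w_1 = (2, 1, -3, 1); ‖w_1‖ = 3.8730, so e_1 = (0.5164, 0.2582, -0.7746, 0.2582).
e_1·w_2 = 0.5164·1 + 0.2582·1 + (-0.7746)·2 + 0.2582·0 = -0.7746.
u_2 = w_2 + 0.7746·e_1 = (1.4000, 1.2000, 1.4000, 0.2000).
‖u_2‖ = 2.3238, so e_2 = (0.6025, 0.5164, 0.6025, 0.0861).
e_1·w_3 = 0.5164·4 + 0.2582·2 + (-0.7746)·2 + 0.2582·4 = 2.0656; e_2·w_3 = 0.6025·4 + 0.5164·2 + 0.6025·2 + 0.0861·4 = 4.9918.
u_3 = w_3 − 2.0656·e_1 − 4.9918·e_2 = (-0.0741, -1.1111, 0.5926, 3.0370).
‖u_3‖ = 3.2886, so e_3 = (-0.0225, -0.3379, 0.1802, 0.9235).
Qᵀb = (-3.3566, -2.4099, -2.1398).
Back-substitute: x_3 = -2.1398/3.2886 = -0.6507.
x_2 = (-2.4099 − 4.9918·(-0.6507))/2.3238 = 0.3607.
x_1 = (-3.3566 + 0.7746·0.3607 − 2.0656·(-0.6507))/3.8730 = -0.4475.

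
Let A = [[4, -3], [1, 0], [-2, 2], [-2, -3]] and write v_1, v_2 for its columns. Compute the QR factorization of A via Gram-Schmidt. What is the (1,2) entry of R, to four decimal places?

v_1 = (4, 1, -2, -2); ‖v_1‖ = 5.0000, so e_1 = (0.8000, 0.2000, -0.4000, -0.4000).
r_{12} = e_1·v_2 = -2.0000.

r_{12} = -2.0000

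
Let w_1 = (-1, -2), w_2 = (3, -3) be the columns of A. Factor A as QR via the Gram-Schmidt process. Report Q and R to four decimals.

w_1 = (-1, -2); ‖w_1‖ = 2.2361, so q_1 = (-0.4472, -0.8944).
q_1·w_2 = (-0.4472)·3 + (-0.8944)·(-3) = 1.3416.
u_2 = w_2 − 1.3416·q_1 = (3.6000, -1.8000).
‖u_2‖ = 4.0249, so q_2 = (0.8944, -0.4472).

Q = [[-0.4472, 0.8944], [-0.8944, -0.4472]], R = [[2.2361, 1.3416], [0.0000, 4.0249]]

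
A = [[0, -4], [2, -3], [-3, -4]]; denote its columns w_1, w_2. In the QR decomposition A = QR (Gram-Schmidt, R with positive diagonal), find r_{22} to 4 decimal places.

r_{22} = 6.1831

w_1 = (0, 2, -3); ‖w_1‖ = 3.6056, so e_1 = (0.0000, 0.5547, -0.8321).
e_1·w_2 = 0.0000·(-4) + 0.5547·(-3) + (-0.8321)·(-4) = 1.6641.
u_2 = w_2 − 1.6641·e_1 = (-4.0000, -3.9231, -2.6154).
r_{22} = ‖u_2‖ = 6.1831.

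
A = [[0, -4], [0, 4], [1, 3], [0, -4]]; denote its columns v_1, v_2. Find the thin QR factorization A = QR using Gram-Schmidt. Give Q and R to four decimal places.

v_1 = (0, 0, 1, 0); ‖v_1‖ = 1.0000, so q_1 = (0.0000, 0.0000, 1.0000, 0.0000).
q_1·v_2 = 0.0000·(-4) + 0.0000·4 + 1.0000·3 + 0.0000·(-4) = 3.0000.
u_2 = v_2 − 3.0000·q_1 = (-4.0000, 4.0000, 0.0000, -4.0000).
‖u_2‖ = 6.9282, so q_2 = (-0.5774, 0.5774, 0.0000, -0.5774).

Q = [[0.0000, -0.5774], [0.0000, 0.5774], [1.0000, 0.0000], [0.0000, -0.5774]], R = [[1.0000, 3.0000], [0.0000, 6.9282]]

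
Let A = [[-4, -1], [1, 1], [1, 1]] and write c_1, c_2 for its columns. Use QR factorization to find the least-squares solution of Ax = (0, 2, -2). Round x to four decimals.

x = (0.0000, 0.0000)

c_1 = (-4, 1, 1); ‖c_1‖ = 4.2426, so e_1 = (-0.9428, 0.2357, 0.2357).
e_1·c_2 = (-0.9428)·(-1) + 0.2357·1 + 0.2357·1 = 1.4142.
u_2 = c_2 − 1.4142·e_1 = (0.3333, 0.6667, 0.6667).
‖u_2‖ = 1.0000, so e_2 = (0.3333, 0.6667, 0.6667).
Qᵀb = (0.0000, 0.0000).
Back-substitute: x_2 = 0.0000/1.0000 = 0.0000.
x_1 = (0.0000 − 1.4142·0.0000)/4.2426 = 0.0000.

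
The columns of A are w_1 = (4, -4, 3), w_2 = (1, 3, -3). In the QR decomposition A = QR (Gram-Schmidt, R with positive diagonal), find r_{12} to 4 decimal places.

w_1 = (4, -4, 3); ‖w_1‖ = 6.4031, so q_1 = (0.6247, -0.6247, 0.4685).
r_{12} = q_1·w_2 = -2.6550.

r_{12} = -2.6550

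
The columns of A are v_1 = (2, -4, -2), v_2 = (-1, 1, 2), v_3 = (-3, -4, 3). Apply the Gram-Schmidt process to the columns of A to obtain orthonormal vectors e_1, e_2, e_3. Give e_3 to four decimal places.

e_3 = (-0.9045, -0.3015, -0.3015)

v_1 = (2, -4, -2); ‖v_1‖ = 4.8990, so e_1 = (0.4082, -0.8165, -0.4082).
e_1·v_2 = 0.4082·(-1) + (-0.8165)·1 + (-0.4082)·2 = -2.0412.
u_2 = v_2 + 2.0412·e_1 = (-0.1667, -0.6667, 1.1667).
‖u_2‖ = 1.3540, so e_2 = (-0.1231, -0.4924, 0.8616).
e_1·v_3 = 0.4082·(-3) + (-0.8165)·(-4) + (-0.4082)·3 = 0.8165; e_2·v_3 = (-0.1231)·(-3) + (-0.4924)·(-4) + 0.8616·3 = 4.9237.
u_3 = v_3 − 0.8165·e_1 − 4.9237·e_2 = (-2.7273, -0.9091, -0.9091).
‖u_3‖ = 3.0151, so e_3 = (-0.9045, -0.3015, -0.3015).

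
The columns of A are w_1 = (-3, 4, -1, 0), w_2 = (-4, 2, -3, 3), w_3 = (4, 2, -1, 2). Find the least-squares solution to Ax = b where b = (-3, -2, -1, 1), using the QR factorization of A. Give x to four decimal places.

w_1 = (-3, 4, -1, 0); ‖w_1‖ = 5.0990, so e_1 = (-0.5883, 0.7845, -0.1961, 0.0000).
e_1·w_2 = (-0.5883)·(-4) + 0.7845·2 + (-0.1961)·(-3) + 0.0000·3 = 4.5107.
u_2 = w_2 − 4.5107·e_1 = (-1.3462, -1.5385, -2.1154, 3.0000).
‖u_2‖ = 4.2016, so e_2 = (-0.3204, -0.3662, -0.5035, 0.7140).
e_1·w_3 = (-0.5883)·4 + 0.7845·2 + (-0.1961)·(-1) + 0.0000·2 = -0.5883; e_2·w_3 = (-0.3204)·4 + (-0.3662)·2 + (-0.5035)·(-1) + 0.7140·2 = -0.0824.
u_3 = w_3 + 0.5883·e_1 + 0.0824·e_2 = (3.6275, 2.4314, -1.1569, 2.0588).
‖u_3‖ = 4.9646, so e_3 = (0.7307, 0.4897, -0.2330, 0.4147).
Qᵀb = (0.3922, 2.9109, -2.5238).
Back-substitute: x_3 = -2.5238/4.9646 = -0.5084.
x_2 = (2.9109 + 0.0824·(-0.5084))/4.2016 = 0.6828.
x_1 = (0.3922 − 4.5107·0.6828 + 0.5883·(-0.5084))/5.0990 = -0.5858.

x = (-0.5858, 0.6828, -0.5084)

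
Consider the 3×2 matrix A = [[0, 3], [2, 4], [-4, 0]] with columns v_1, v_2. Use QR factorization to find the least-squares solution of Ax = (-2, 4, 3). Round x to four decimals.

q_1 = v_1/‖v_1‖ = (0, 2, -4)/4.4721 = (0.0000, 0.4472, -0.8944).
r_{12} = q_1·v_2 = 1.7889.
u_2 = v_2 − 1.7889·q_1 = (3.0000, 3.2000, 1.6000).
‖u_2‖ = 4.6690, so q_2 = (0.6425, 0.6854, 0.3427).
Qᵀb = (-0.8944, 2.4844).
Back-substitute: x_2 = 2.4844/4.6690 = 0.5321.
x_1 = (-0.8944 − 1.7889·0.5321)/4.4721 = -0.4128.

x = (-0.4128, 0.5321)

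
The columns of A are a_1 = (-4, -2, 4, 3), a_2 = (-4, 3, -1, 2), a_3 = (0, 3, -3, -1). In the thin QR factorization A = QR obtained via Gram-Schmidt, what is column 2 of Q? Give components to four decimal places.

e_2 = (-0.5666, 0.6825, -0.3992, 0.2318)

e_1 = a_1/‖a_1‖ = (-4, -2, 4, 3)/6.7082 = (-0.5963, -0.2981, 0.5963, 0.4472).
r_{12} = e_1·a_2 = 1.7889.
u_2 = a_2 − 1.7889·e_1 = (-2.9333, 3.5333, -2.0667, 1.2000).
‖u_2‖ = 5.1769, so e_2 = (-0.5666, 0.6825, -0.3992, 0.2318).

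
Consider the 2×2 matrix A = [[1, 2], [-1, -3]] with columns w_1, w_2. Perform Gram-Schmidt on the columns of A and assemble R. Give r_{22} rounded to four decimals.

r_{22} = 0.7071

w_1 = (1, -1); ‖w_1‖ = 1.4142, so q_1 = (0.7071, -0.7071).
q_1·w_2 = 0.7071·2 + (-0.7071)·(-3) = 3.5355.
u_2 = w_2 − 3.5355·q_1 = (-0.5000, -0.5000).
r_{22} = ‖u_2‖ = 0.7071.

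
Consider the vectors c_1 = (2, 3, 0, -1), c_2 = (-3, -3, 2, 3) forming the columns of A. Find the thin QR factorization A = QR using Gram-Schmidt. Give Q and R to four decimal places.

Q = [[0.5345, -0.1529], [0.8018, 0.3058], [0.0000, 0.7135], [-0.2673, 0.6116]], R = [[3.7417, -4.8107], [0.0000, 2.8031]]

c_1 = (2, 3, 0, -1); ‖c_1‖ = 3.7417, so q_1 = (0.5345, 0.8018, 0.0000, -0.2673).
q_1·c_2 = 0.5345·(-3) + 0.8018·(-3) + 0.0000·2 + (-0.2673)·3 = -4.8107.
u_2 = c_2 + 4.8107·q_1 = (-0.4286, 0.8571, 2.0000, 1.7143).
‖u_2‖ = 2.8031, so q_2 = (-0.1529, 0.3058, 0.7135, 0.6116).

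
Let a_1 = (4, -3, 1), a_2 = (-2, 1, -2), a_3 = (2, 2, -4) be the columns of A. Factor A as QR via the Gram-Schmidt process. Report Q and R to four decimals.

a_1 = (4, -3, 1); ‖a_1‖ = 5.0990, so e_1 = (0.7845, -0.5883, 0.1961).
e_1·a_2 = 0.7845·(-2) + (-0.5883)·1 + 0.1961·(-2) = -2.5495.
u_2 = a_2 + 2.5495·e_1 = (0.0000, -0.5000, -1.5000).
‖u_2‖ = 1.5811, so e_2 = (0.0000, -0.3162, -0.9487).
e_1·a_3 = 0.7845·2 + (-0.5883)·2 + 0.1961·(-4) = -0.3922; e_2·a_3 = 0.0000·2 + (-0.3162)·2 + (-0.9487)·(-4) = 3.1623.
u_3 = a_3 + 0.3922·e_1 − 3.1623·e_2 = (2.3077, 2.7692, -0.9231).
‖u_3‖ = 3.7210, so e_3 = (0.6202, 0.7442, -0.2481).

Q = [[0.7845, 0.0000, 0.6202], [-0.5883, -0.3162, 0.7442], [0.1961, -0.9487, -0.2481]], R = [[5.0990, -2.5495, -0.3922], [0.0000, 1.5811, 3.1623], [0.0000, 0.0000, 3.7210]]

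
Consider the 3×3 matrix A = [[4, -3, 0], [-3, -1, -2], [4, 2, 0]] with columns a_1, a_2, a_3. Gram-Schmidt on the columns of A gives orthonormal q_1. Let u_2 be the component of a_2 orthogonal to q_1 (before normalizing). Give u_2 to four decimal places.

u_2 = (-2.9024, -1.0732, 2.0976)

q_1 = a_1/‖a_1‖ = (4, -3, 4)/6.4031 = (0.6247, -0.4685, 0.6247).
r_{12} = q_1·a_2 = -0.1562.
u_2 = a_2 + 0.1562·q_1 = (-2.9024, -1.0732, 2.0976).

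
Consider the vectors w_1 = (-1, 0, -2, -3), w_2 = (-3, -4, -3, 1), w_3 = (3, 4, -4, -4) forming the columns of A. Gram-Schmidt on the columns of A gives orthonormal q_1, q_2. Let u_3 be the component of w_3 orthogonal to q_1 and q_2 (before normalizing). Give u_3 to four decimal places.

w_1 = (-1, 0, -2, -3); ‖w_1‖ = 3.7417, so q_1 = (-0.2673, 0.0000, -0.5345, -0.8018).
q_1·w_2 = (-0.2673)·(-3) + 0.0000·(-4) + (-0.5345)·(-3) + (-0.8018)·1 = 1.6036.
u_2 = w_2 − 1.6036·q_1 = (-2.5714, -4.0000, -2.1429, 2.2857).
‖u_2‖ = 5.6946, so q_2 = (-0.4516, -0.7024, -0.3763, 0.4014).
q_1·w_3 = (-0.2673)·3 + 0.0000·4 + (-0.5345)·(-4) + (-0.8018)·(-4) = 4.5434; q_2·w_3 = (-0.4516)·3 + (-0.7024)·4 + (-0.3763)·(-4) + 0.4014·(-4) = -4.2647.
u_3 = w_3 − 4.5434·q_1 + 4.2647·q_2 = (2.2885, 1.0044, -3.1762, 1.3546).

u_3 = (2.2885, 1.0044, -3.1762, 1.3546)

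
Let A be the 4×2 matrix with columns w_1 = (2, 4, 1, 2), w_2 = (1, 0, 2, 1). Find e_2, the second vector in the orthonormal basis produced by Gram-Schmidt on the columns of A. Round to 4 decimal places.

e_2 = (0.2435, -0.4496, 0.8242, 0.2435)

w_1 = (2, 4, 1, 2); ‖w_1‖ = 5.0000, so e_1 = (0.4000, 0.8000, 0.2000, 0.4000).
e_1·w_2 = 0.4000·1 + 0.8000·0 + 0.2000·2 + 0.4000·1 = 1.2000.
u_2 = w_2 − 1.2000·e_1 = (0.5200, -0.9600, 1.7600, 0.5200).
‖u_2‖ = 2.1354, so e_2 = (0.2435, -0.4496, 0.8242, 0.2435).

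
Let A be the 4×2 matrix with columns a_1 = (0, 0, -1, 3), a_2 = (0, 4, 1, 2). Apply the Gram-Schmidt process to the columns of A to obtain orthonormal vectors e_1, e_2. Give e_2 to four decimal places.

e_2 = (0.0000, 0.9300, 0.3487, 0.1162)

e_1 = a_1/‖a_1‖ = (0, 0, -1, 3)/3.1623 = (0.0000, 0.0000, -0.3162, 0.9487).
r_{12} = e_1·a_2 = 1.5811.
u_2 = a_2 − 1.5811·e_1 = (0.0000, 4.0000, 1.5000, 0.5000).
‖u_2‖ = 4.3012, so e_2 = (0.0000, 0.9300, 0.3487, 0.1162).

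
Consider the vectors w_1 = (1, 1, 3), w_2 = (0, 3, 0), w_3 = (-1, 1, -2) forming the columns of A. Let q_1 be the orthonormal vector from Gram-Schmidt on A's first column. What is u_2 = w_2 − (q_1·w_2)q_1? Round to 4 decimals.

w_1 = (1, 1, 3); ‖w_1‖ = 3.3166, so q_1 = (0.3015, 0.3015, 0.9045).
q_1·w_2 = 0.3015·0 + 0.3015·3 + 0.9045·0 = 0.9045.
u_2 = w_2 − 0.9045·q_1 = (-0.2727, 2.7273, -0.8182).

u_2 = (-0.2727, 2.7273, -0.8182)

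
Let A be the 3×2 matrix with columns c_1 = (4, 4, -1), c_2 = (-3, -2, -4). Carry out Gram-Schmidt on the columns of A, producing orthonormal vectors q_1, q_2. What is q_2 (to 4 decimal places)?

c_1 = (4, 4, -1); ‖c_1‖ = 5.7446, so q_1 = (0.6963, 0.6963, -0.1741).
q_1·c_2 = 0.6963·(-3) + 0.6963·(-2) + (-0.1741)·(-4) = -2.7852.
u_2 = c_2 + 2.7852·q_1 = (-1.0606, -0.0606, -4.4848).
‖u_2‖ = 4.6090, so q_2 = (-0.2301, -0.0131, -0.9731).

q_2 = (-0.2301, -0.0131, -0.9731)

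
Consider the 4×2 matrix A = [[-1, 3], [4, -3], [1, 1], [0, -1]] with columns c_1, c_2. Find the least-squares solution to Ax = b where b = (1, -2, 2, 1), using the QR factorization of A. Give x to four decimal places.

e_1 = c_1/‖c_1‖ = (-1, 4, 1, 0)/4.2426 = (-0.2357, 0.9428, 0.2357, 0.0000).
r_{12} = e_1·c_2 = -3.2998.
u_2 = c_2 + 3.2998·e_1 = (2.2222, 0.1111, 1.7778, -1.0000).
‖u_2‖ = 3.0185, so e_2 = (0.7362, 0.0368, 0.5890, -0.3313).
Qᵀb = (-1.6499, 1.5092).
Back-substitute: x_2 = 1.5092/3.0185 = 0.5000.
x_1 = (-1.6499 + 3.2998·0.5000)/4.2426 = 0.0000.

x = (0.0000, 0.5000)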